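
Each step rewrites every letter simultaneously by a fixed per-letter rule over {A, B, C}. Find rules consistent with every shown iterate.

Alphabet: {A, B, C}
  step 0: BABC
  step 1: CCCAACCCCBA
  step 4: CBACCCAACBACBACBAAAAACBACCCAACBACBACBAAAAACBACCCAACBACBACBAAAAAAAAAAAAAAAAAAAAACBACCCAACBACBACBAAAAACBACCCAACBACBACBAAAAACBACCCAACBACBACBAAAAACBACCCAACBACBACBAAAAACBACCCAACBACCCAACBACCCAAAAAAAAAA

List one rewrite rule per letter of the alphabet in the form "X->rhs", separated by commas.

  step 0 ⇒ step 1: BABC ⇒ CCC·AA·CCC·CBA
    A ↦ AA
    B ↦ CCC
    C ↦ CBA

A->AA, B->CCC, C->CBA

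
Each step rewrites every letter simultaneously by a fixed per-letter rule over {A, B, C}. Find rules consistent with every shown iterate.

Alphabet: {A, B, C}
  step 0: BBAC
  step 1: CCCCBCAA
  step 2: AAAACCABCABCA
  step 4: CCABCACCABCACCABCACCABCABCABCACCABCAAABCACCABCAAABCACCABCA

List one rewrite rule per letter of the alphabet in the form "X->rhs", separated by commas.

  step 1 ⇒ step 2: CCCCBCAA ⇒ A·A·A·A·CC·A·BCA·BCA
    A ↦ BCA
    B ↦ CC
    C ↦ A

A->BCA, B->CC, C->A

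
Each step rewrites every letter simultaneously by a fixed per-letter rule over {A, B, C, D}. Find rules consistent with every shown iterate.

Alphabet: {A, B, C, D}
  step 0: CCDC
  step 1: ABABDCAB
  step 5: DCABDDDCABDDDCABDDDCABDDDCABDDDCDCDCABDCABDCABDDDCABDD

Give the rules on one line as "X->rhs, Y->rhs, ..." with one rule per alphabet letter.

  step 0 ⇒ step 1: CCDC ⇒ AB·AB·DC·AB
    C ↦ AB
    D ↦ DC
    A ↦ D  (constrained at step 1)
    B ↦ D  (constrained at step 1)

A->D, B->D, C->AB, D->DC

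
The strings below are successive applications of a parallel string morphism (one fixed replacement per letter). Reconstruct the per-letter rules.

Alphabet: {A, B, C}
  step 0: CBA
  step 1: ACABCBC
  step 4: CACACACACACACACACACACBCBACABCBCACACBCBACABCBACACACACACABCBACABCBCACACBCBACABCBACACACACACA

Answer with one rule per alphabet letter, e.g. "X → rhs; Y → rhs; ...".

A->C, B->BCB, C->ACA

  step 0 ⇒ step 1: CBA ⇒ ACA·BCB·C
    A ↦ C
    B ↦ BCB
    C ↦ ACA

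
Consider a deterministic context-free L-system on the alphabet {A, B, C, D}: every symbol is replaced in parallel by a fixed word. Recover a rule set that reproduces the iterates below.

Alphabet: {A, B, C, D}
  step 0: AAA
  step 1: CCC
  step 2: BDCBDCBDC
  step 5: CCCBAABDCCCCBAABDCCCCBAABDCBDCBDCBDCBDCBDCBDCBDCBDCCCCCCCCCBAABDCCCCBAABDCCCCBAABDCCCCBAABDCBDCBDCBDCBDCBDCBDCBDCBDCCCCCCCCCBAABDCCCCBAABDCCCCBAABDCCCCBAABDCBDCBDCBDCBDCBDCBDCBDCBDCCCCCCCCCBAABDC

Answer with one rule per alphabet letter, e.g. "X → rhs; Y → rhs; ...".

A->C, B->CCC, C->BDC, D->BAA

  step 1 ⇒ step 2: CCC ⇒ BDC·BDC·BDC
    C ↦ BDC
  step 0 ⇒ step 1: AAA ⇒ C·C·C
    A ↦ C
    B ↦ CCC  (constrained at step 2)
    D ↦ BAA  (constrained at step 2)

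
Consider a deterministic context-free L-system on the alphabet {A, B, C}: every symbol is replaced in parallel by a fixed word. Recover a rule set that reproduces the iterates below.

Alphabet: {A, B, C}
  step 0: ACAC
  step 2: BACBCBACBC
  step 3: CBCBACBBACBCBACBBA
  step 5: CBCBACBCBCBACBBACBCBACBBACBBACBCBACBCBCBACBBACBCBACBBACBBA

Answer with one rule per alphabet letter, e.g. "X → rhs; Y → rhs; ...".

A->C, B->CB, C->BA

  step 2 ⇒ step 3: BACBCBACBC ⇒ CB·C·BA·CB·BA·CB·C·BA·CB·BA
    A ↦ C
    B ↦ CB
    C ↦ BA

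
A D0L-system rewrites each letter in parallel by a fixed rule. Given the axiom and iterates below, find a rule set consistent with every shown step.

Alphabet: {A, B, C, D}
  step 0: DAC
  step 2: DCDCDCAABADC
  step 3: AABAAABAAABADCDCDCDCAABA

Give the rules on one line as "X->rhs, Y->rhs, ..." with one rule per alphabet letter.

A->DC, B->DC, C->A, D->AAB

  step 2 ⇒ step 3: DCDCDCAABADC ⇒ AAB·A·AAB·A·AAB·A·DC·DC·DC·DC·AAB·A
    A ↦ DC
    B ↦ DC
    C ↦ A
    D ↦ AAB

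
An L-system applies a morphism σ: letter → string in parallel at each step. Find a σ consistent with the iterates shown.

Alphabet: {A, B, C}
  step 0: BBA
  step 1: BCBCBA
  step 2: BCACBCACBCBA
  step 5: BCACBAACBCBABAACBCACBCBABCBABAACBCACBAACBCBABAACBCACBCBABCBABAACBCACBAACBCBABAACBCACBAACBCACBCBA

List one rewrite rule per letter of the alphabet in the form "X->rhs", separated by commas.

  step 1 ⇒ step 2: BCBCBA ⇒ BC·AC·BC·AC·BC·BA
    A ↦ BA
    B ↦ BC
    C ↦ AC

A->BA, B->BC, C->AC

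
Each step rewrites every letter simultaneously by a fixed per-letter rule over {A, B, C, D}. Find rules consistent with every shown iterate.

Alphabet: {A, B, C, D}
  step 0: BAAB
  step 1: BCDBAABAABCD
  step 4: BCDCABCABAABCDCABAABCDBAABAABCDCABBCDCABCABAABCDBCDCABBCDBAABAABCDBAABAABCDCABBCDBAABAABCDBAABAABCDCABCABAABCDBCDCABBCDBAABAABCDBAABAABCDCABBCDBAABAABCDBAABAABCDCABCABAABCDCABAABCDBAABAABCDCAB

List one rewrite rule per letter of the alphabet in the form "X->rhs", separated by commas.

A->BAA, B->BCD, C->CA, D->B

  step 0 ⇒ step 1: BAAB ⇒ BCD·BAA·BAA·BCD
    A ↦ BAA
    B ↦ BCD
    C ↦ CA  (constrained at step 1)
    D ↦ B  (constrained at step 1)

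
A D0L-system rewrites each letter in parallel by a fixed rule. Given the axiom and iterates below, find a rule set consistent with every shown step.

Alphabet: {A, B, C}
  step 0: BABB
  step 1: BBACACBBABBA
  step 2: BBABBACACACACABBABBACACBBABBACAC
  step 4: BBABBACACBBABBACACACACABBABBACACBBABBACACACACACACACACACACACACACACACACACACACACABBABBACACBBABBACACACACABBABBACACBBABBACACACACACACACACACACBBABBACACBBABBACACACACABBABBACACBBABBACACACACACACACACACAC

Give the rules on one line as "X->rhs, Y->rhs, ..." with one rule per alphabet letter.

A->CAC, B->BBA, C->A

  step 1 ⇒ step 2: BBACACBBABBA ⇒ BBA·BBA·CAC·A·CAC·A·BBA·BBA·CAC·BBA·BBA·CAC
    A ↦ CAC
    B ↦ BBA
    C ↦ A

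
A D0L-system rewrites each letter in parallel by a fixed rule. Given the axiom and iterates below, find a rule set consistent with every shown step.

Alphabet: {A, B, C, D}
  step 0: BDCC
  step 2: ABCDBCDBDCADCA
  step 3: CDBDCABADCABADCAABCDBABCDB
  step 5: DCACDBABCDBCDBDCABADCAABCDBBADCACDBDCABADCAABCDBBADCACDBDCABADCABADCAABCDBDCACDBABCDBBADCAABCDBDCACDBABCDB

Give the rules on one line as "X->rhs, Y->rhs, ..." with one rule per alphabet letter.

  step 2 ⇒ step 3: ABCDBCDBDCADCA ⇒ CDB·DCA·B·A·DCA·B·A·DCA·A·B·CDB·A·B·CDB
    A ↦ CDB
    B ↦ DCA
    C ↦ B
    D ↦ A

A->CDB, B->DCA, C->B, D->A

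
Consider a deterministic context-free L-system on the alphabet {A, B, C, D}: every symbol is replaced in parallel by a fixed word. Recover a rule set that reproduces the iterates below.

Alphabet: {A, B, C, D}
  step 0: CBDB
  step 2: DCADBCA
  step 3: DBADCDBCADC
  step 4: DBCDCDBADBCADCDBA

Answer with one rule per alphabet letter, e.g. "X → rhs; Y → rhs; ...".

A->DC, B->C, C->A, D->DB

  step 3 ⇒ step 4: DBADCDBCADC ⇒ DB·C·DC·DB·A·DB·C·A·DC·DB·A
    A ↦ DC
    B ↦ C
    C ↦ A
    D ↦ DB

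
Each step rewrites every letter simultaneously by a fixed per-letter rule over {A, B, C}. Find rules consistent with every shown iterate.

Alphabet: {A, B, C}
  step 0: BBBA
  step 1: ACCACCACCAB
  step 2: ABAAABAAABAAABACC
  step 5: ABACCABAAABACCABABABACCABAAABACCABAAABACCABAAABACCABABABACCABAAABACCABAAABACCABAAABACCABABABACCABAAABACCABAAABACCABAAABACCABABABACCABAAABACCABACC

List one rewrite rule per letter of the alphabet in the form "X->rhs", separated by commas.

  step 1 ⇒ step 2: ACCACCACCAB ⇒ AB·A·A·AB·A·A·AB·A·A·AB·ACC
    A ↦ AB
    B ↦ ACC
    C ↦ A

A->AB, B->ACC, C->A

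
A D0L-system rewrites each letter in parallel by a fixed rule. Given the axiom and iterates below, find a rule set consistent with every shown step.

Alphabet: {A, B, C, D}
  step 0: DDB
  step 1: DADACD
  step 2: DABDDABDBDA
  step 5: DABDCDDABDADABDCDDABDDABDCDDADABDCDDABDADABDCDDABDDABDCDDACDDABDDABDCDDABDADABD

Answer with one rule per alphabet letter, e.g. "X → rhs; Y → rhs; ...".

A->BD, B->CD, C->B, D->DA

  step 1 ⇒ step 2: DADACD ⇒ DA·BD·DA·BD·B·DA
    A ↦ BD
    C ↦ B
    D ↦ DA
  step 0 ⇒ step 1: DDB ⇒ DA·DA·CD
    B ↦ CD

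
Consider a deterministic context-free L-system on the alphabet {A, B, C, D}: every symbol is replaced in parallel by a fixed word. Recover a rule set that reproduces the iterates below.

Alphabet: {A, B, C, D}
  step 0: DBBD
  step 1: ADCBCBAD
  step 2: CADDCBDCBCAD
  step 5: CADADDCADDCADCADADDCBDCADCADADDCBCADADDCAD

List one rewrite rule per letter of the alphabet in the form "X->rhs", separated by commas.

  step 1 ⇒ step 2: ADCBCBAD ⇒ C·AD·D·CB·D·CB·C·AD
    A ↦ C
    B ↦ CB
    C ↦ D
    D ↦ AD

A->C, B->CB, C->D, D->AD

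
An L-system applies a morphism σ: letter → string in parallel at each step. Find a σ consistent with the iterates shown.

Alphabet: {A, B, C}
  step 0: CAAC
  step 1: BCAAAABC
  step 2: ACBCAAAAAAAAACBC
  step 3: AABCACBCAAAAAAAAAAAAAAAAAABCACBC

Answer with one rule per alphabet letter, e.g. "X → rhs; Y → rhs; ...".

  step 2 ⇒ step 3: ACBCAAAAAAAAACBC ⇒ AA·BC·AC·BC·AA·AA·AA·AA·AA·AA·AA·AA·AA·BC·AC·BC
    A ↦ AA
    B ↦ AC
    C ↦ BC

A->AA, B->AC, C->BC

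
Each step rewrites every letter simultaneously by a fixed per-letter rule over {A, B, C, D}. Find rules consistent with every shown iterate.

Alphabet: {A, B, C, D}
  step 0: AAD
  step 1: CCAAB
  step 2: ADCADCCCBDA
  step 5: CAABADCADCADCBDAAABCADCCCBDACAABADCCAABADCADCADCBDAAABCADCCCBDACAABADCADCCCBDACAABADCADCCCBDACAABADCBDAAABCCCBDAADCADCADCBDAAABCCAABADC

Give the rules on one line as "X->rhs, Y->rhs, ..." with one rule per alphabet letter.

A->C, B->BDA, C->ADC, D->AAB

  step 1 ⇒ step 2: CCAAB ⇒ ADC·ADC·C·C·BDA
    A ↦ C
    B ↦ BDA
    C ↦ ADC
  step 0 ⇒ step 1: AAD ⇒ C·C·AAB
    D ↦ AAB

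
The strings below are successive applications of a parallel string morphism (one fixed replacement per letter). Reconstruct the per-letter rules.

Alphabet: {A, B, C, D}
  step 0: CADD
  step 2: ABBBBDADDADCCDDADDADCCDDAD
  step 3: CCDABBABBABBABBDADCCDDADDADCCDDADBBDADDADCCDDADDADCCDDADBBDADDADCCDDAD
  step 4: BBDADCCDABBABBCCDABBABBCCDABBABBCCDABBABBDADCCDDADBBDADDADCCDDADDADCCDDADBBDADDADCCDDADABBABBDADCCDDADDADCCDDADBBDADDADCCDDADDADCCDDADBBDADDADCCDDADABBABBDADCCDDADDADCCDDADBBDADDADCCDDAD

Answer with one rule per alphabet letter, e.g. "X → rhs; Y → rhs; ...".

  step 3 ⇒ step 4: CCDABBABBABBABBDADCCDDADDADCCDDADBBDADDADCCDDADDADCCDDADBBDADDADCCDDAD ⇒ B·B·DAD·CCD·ABB·ABB·CCD·ABB·ABB·CCD·ABB·ABB·CCD·ABB·ABB·DAD·CCD·DAD·B·B·DAD·DAD·CCD·DAD·DAD·CCD·DAD·B·B·DAD·DAD·CCD·DAD·ABB·ABB·DAD·CCD·DAD·DAD·CCD·DAD·B·B·DAD·DAD·CCD·DAD·DAD·CCD·DAD·B·B·DAD·DAD·CCD·DAD·ABB·ABB·DAD·CCD·DAD·DAD·CCD·DAD·B·B·DAD·DAD·CCD·DAD
    A ↦ CCD
    B ↦ ABB
    C ↦ B
    D ↦ DAD

A->CCD, B->ABB, C->B, D->DAD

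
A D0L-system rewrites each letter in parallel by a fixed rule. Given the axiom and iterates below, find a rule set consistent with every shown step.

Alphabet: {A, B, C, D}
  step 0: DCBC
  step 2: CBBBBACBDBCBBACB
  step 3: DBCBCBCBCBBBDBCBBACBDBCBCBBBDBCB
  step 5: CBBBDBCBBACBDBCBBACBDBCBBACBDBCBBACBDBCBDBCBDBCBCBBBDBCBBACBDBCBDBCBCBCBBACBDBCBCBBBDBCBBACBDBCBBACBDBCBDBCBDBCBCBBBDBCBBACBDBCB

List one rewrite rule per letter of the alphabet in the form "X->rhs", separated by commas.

  step 2 ⇒ step 3: CBBBBACBDBCBBACB ⇒ DB·CB·CB·CB·CB·BB·DB·CB·BA·CB·DB·CB·CB·BB·DB·CB
    A ↦ BB
    B ↦ CB
    C ↦ DB
    D ↦ BA

A->BB, B->CB, C->DB, D->BA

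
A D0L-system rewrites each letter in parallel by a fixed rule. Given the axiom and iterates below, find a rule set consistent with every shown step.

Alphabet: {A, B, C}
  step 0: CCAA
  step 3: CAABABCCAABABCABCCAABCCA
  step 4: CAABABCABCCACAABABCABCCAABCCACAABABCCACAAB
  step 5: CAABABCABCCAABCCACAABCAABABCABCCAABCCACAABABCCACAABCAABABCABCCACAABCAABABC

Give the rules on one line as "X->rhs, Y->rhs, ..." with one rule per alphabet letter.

A->AB, B->C, C->CA

  step 4 ⇒ step 5: CAABABCABCCACAABABCABCCAABCCACAABABCCACAAB ⇒ CA·AB·AB·C·AB·C·CA·AB·C·CA·CA·AB·CA·AB·AB·C·AB·C·CA·AB·C·CA·CA·AB·AB·C·CA·CA·AB·CA·AB·AB·C·AB·C·CA·CA·AB·CA·AB·AB·C
    A ↦ AB
    B ↦ C
    C ↦ CA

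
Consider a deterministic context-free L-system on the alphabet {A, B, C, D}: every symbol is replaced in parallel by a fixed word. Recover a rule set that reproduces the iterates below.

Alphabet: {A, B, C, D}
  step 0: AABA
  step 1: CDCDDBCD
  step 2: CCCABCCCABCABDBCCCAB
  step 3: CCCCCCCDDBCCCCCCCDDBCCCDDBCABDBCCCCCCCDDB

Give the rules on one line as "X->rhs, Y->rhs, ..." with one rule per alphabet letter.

  step 2 ⇒ step 3: CCCABCCCABCABDBCCCAB ⇒ CC·CC·CC·CD·DB·CC·CC·CC·CD·DB·CC·CD·DB·CAB·DB·CC·CC·CC·CD·DB
    A ↦ CD
    B ↦ DB
    C ↦ CC
    D ↦ CAB

A->CD, B->DB, C->CC, D->CAB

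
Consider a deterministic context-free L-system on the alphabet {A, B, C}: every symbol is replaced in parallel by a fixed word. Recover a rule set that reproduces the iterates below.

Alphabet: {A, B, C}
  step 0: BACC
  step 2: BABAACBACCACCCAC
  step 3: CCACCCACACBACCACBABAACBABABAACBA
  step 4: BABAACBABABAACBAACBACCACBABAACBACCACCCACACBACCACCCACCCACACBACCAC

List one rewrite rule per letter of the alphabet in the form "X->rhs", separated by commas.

  step 3 ⇒ step 4: CCACCCACACBACCACBABAACBABABAACBA ⇒ BA·BA·AC·BA·BA·BA·AC·BA·AC·BA·CC·AC·BA·BA·AC·BA·CC·AC·CC·AC·AC·BA·CC·AC·CC·AC·CC·AC·AC·BA·CC·AC
    A ↦ AC
    B ↦ CC
    C ↦ BA

A->AC, B->CC, C->BA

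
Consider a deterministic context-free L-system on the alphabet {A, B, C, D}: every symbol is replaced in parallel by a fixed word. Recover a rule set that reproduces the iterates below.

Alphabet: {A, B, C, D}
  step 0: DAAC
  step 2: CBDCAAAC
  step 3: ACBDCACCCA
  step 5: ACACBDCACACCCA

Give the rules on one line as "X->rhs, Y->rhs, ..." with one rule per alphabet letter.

A->C, B->C, C->A, D->BDC

  step 2 ⇒ step 3: CBDCAAAC ⇒ A·C·BDC·A·C·C·C·A
    A ↦ C
    B ↦ C
    C ↦ A
    D ↦ BDC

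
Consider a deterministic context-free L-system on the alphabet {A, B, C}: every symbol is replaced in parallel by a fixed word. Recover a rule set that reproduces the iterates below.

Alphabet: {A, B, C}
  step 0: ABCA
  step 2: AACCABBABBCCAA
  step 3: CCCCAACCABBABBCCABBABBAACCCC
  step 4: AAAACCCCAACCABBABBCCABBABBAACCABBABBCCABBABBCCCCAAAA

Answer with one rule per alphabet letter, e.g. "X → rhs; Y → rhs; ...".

  step 3 ⇒ step 4: CCCCAACCABBABBCCABBABBAACCCC ⇒ A·A·A·A·CC·CC·A·A·CC·ABB·ABB·CC·ABB·ABB·A·A·CC·ABB·ABB·CC·ABB·ABB·CC·CC·A·A·A·A
    A ↦ CC
    B ↦ ABB
    C ↦ A

A->CC, B->ABB, C->A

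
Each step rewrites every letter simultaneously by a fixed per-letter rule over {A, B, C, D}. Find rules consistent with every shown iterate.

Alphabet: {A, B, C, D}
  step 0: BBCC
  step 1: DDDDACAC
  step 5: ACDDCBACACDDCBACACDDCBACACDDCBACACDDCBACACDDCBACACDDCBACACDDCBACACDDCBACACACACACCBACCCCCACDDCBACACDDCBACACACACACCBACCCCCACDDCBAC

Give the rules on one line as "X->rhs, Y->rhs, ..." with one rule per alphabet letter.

  step 0 ⇒ step 1: BBCC ⇒ DD·DD·AC·AC
    B ↦ DD
    C ↦ AC
    A ↦ CB  (constrained at step 1)
    D ↦ CC  (constrained at step 1)

A->CB, B->DD, C->AC, D->CC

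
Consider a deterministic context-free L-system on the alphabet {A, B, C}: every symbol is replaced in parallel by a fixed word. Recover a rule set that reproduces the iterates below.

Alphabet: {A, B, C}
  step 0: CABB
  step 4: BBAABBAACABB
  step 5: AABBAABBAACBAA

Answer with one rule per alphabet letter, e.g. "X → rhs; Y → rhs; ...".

  step 4 ⇒ step 5: BBAABBAACABB ⇒ A·A·B·B·A·A·B·B·AAC·B·A·A
    A ↦ B
    B ↦ A
    C ↦ AAC

A->B, B->A, C->AAC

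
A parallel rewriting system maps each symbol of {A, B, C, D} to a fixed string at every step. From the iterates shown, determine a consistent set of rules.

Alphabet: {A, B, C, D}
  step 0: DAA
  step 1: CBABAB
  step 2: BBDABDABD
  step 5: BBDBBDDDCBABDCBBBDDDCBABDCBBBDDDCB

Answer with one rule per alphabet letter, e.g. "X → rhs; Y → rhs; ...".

A->AB, B->D, C->BB, D->CB

  step 1 ⇒ step 2: CBABAB ⇒ BB·D·AB·D·AB·D
    A ↦ AB
    B ↦ D
    C ↦ BB
  step 0 ⇒ step 1: DAA ⇒ CB·AB·AB
    D ↦ CB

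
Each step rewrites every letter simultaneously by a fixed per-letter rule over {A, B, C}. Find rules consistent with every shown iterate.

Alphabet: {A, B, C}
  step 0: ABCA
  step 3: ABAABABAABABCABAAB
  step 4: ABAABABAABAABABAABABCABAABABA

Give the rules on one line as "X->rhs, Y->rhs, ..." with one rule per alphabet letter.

  step 3 ⇒ step 4: ABAABABAABABCABAAB ⇒ AB·A·AB·AB·A·AB·A·AB·AB·A·AB·A·BC·AB·A·AB·AB·A
    A ↦ AB
    B ↦ A
    C ↦ BC

A->AB, B->A, C->BC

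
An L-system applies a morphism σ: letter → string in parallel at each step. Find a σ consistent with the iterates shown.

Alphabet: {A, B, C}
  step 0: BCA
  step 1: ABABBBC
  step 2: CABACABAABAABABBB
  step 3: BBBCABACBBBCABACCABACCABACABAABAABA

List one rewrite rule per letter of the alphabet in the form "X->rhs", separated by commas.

A->C, B->ABA, C->BBB

  step 2 ⇒ step 3: CABACABAABAABABBB ⇒ BBB·C·ABA·C·BBB·C·ABA·C·C·ABA·C·C·ABA·C·ABA·ABA·ABA
    A ↦ C
    B ↦ ABA
    C ↦ BBB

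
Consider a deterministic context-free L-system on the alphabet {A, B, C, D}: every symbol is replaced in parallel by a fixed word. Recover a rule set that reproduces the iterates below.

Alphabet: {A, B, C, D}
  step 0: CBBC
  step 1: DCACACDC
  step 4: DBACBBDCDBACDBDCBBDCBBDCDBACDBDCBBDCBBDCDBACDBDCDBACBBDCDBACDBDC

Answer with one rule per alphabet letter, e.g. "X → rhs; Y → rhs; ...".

A->BB, B->AC, C->DC, D->DB

  step 0 ⇒ step 1: CBBC ⇒ DC·AC·AC·DC
    B ↦ AC
    C ↦ DC
    A ↦ BB  (constrained at step 1)
    D ↦ DB  (constrained at step 1)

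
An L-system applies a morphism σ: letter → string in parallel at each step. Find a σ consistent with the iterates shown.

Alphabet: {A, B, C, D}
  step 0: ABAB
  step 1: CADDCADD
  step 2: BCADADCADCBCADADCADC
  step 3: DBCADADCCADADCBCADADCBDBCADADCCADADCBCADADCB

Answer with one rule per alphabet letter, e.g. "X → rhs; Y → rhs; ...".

  step 2 ⇒ step 3: BCADADCADCBCADADCADC ⇒ D·B·CAD·ADC·CAD·ADC·B·CAD·ADC·B·D·B·CAD·ADC·CAD·ADC·B·CAD·ADC·B
    A ↦ CAD
    B ↦ D
    C ↦ B
    D ↦ ADC

A->CAD, B->D, C->B, D->ADC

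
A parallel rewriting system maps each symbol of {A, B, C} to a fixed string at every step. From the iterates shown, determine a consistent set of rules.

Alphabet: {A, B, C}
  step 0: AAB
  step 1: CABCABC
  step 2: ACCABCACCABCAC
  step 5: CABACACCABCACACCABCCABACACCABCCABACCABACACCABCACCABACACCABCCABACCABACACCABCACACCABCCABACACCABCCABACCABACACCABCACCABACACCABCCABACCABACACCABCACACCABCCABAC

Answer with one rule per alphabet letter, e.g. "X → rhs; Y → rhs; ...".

  step 1 ⇒ step 2: CABCABC ⇒ AC·CAB·C·AC·CAB·C·AC
    A ↦ CAB
    B ↦ C
    C ↦ AC

A->CAB, B->C, C->AC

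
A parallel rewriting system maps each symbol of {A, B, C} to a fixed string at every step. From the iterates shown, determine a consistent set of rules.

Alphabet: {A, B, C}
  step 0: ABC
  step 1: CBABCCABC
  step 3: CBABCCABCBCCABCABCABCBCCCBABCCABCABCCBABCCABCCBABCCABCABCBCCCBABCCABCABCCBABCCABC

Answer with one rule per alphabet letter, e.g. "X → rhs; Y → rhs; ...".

A->CBA, B->BCC, C->ABC

  step 0 ⇒ step 1: ABC ⇒ CBA·BCC·ABC
    A ↦ CBA
    B ↦ BCC
    C ↦ ABC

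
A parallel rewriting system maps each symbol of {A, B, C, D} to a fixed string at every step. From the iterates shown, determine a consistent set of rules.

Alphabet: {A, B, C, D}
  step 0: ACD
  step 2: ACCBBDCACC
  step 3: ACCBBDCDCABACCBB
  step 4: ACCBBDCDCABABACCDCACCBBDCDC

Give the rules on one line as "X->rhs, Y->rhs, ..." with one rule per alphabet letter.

  step 3 ⇒ step 4: ACCBBDCDCABACCBB ⇒ ACC·B·B·DC·DC·A·B·A·B·ACC·DC·ACC·B·B·DC·DC
    A ↦ ACC
    B ↦ DC
    C ↦ B
    D ↦ A

A->ACC, B->DC, C->B, D->A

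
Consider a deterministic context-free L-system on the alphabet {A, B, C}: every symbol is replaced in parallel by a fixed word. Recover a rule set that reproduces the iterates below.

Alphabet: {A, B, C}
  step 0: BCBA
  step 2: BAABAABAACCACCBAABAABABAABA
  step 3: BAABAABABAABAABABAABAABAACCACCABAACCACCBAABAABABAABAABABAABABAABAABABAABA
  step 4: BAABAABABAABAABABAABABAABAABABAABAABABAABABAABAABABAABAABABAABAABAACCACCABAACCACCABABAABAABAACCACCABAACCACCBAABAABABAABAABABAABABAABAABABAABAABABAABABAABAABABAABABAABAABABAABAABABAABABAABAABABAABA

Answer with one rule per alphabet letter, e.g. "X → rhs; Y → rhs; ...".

  step 3 ⇒ step 4: BAABAABABAABAABABAABAABAACCACCABAACCACCBAABAABABAABAABABAABABAABAABABAABA ⇒ BA·ABA·ABA·BA·ABA·ABA·BA·ABA·BA·ABA·ABA·BA·ABA·ABA·BA·ABA·BA·ABA·ABA·BA·ABA·ABA·BA·ABA·ABA·ACC·ACC·ABA·ACC·ACC·ABA·BA·ABA·ABA·ACC·ACC·ABA·ACC·ACC·BA·ABA·ABA·BA·ABA·ABA·BA·ABA·BA·ABA·ABA·BA·ABA·ABA·BA·ABA·BA·ABA·ABA·BA·ABA·BA·ABA·ABA·BA·ABA·ABA·BA·ABA·BA·ABA·ABA·BA·ABA
    A ↦ ABA
    B ↦ BA
    C ↦ ACC

A->ABA, B->BA, C->ACC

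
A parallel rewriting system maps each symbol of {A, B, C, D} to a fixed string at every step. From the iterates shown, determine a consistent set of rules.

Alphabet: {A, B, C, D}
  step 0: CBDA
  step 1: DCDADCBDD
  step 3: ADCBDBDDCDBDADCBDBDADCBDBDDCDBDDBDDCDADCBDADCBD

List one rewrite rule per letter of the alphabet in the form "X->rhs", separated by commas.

  step 0 ⇒ step 1: CBDA ⇒ DCD·ADC·BD·D
    A ↦ D
    B ↦ ADC
    C ↦ DCD
    D ↦ BD

A->D, B->ADC, C->DCD, D->BD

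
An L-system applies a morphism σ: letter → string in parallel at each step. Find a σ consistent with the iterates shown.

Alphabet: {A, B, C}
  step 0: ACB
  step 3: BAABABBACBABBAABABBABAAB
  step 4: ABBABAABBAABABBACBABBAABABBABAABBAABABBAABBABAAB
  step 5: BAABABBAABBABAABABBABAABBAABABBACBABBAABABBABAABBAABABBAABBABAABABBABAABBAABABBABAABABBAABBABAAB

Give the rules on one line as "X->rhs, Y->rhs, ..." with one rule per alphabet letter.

A->BA, B->AB, C->CB

  step 4 ⇒ step 5: ABBABAABBAABABBACBABBAABABBABAABBAABABBAABBABAAB ⇒ BA·AB·AB·BA·AB·BA·BA·AB·AB·BA·BA·AB·BA·AB·AB·BA·CB·AB·BA·AB·AB·BA·BA·AB·BA·AB·AB·BA·AB·BA·BA·AB·AB·BA·BA·AB·BA·AB·AB·BA·BA·AB·AB·BA·AB·BA·BA·AB
    A ↦ BA
    B ↦ AB
    C ↦ CB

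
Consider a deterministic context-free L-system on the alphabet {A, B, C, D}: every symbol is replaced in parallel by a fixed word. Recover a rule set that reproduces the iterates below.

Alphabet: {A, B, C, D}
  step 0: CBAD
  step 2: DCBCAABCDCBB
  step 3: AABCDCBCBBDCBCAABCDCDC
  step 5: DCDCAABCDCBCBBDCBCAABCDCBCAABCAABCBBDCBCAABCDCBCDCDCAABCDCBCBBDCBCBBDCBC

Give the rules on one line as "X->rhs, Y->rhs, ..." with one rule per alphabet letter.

A->B, B->DC, C->BC, D->AA

  step 2 ⇒ step 3: DCBCAABCDCBB ⇒ AA·BC·DC·BC·B·B·DC·BC·AA·BC·DC·DC
    A ↦ B
    B ↦ DC
    C ↦ BC
    D ↦ AA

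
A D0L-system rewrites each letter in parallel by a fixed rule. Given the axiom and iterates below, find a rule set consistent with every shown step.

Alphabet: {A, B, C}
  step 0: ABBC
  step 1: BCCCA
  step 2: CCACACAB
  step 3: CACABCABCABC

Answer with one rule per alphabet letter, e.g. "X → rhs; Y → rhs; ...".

  step 2 ⇒ step 3: CCACACAB ⇒ CA·CA·B·CA·B·CA·B·C
    A ↦ B
    B ↦ C
    C ↦ CA

A->B, B->C, C->CA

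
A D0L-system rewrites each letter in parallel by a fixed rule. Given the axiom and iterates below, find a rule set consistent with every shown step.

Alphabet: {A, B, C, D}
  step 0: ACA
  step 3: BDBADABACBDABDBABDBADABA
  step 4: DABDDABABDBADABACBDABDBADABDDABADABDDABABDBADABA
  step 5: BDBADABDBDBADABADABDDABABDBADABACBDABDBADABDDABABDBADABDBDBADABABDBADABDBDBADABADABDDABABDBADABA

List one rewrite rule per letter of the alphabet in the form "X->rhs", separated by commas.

  step 4 ⇒ step 5: DABDDABABDBADABACBDABDBADABDDABADABDDABABDBADABA ⇒ BD·BA·DA·BD·BD·BA·DA·BA·DA·BD·DA·BA·BD·BA·DA·BA·CB·DA·BD·BA·DA·BD·DA·BA·BD·BA·DA·BD·BD·BA·DA·BA·BD·BA·DA·BD·BD·BA·DA·BA·DA·BD·DA·BA·BD·BA·DA·BA
    A ↦ BA
    B ↦ DA
    C ↦ CB
    D ↦ BD

A->BA, B->DA, C->CB, D->BD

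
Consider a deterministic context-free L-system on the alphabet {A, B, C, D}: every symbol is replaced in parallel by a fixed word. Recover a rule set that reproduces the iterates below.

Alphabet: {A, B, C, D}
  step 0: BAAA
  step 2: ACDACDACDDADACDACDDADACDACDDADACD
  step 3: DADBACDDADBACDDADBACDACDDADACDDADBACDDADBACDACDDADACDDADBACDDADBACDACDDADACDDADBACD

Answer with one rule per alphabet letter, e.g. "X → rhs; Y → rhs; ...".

  step 2 ⇒ step 3: ACDACDACDDADACDACDDADACDACDDADACD ⇒ DAD·B·ACD·DAD·B·ACD·DAD·B·ACD·ACD·DAD·ACD·DAD·B·ACD·DAD·B·ACD·ACD·DAD·ACD·DAD·B·ACD·DAD·B·ACD·ACD·DAD·ACD·DAD·B·ACD
    A ↦ DAD
    C ↦ B
    D ↦ ACD
    B ↦ DD  (constrained at step 0)

A->DAD, B->DD, C->B, D->ACD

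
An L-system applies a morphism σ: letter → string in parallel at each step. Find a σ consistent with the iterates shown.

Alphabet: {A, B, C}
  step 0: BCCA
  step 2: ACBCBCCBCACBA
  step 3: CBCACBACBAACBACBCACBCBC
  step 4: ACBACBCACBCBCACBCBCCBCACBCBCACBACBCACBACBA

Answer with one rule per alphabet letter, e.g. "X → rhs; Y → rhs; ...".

A->CBC, B->CB, C->A

  step 3 ⇒ step 4: CBCACBACBAACBACBCACBCBC ⇒ A·CB·A·CBC·A·CB·CBC·A·CB·CBC·CBC·A·CB·CBC·A·CB·A·CBC·A·CB·A·CB·A
    A ↦ CBC
    B ↦ CB
    C ↦ A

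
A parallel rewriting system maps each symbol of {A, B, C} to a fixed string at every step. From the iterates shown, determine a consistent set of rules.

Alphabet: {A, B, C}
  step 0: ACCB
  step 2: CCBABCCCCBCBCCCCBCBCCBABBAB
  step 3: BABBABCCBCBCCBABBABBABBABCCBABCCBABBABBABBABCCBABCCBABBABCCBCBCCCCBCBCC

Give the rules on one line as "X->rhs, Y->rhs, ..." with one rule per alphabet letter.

A->BCB, B->CC, C->BAB

  step 2 ⇒ step 3: CCBABCCCCBCBCCCCBCBCCBABBAB ⇒ BAB·BAB·CC·BCB·CC·BAB·BAB·BAB·BAB·CC·BAB·CC·BAB·BAB·BAB·BAB·CC·BAB·CC·BAB·BAB·CC·BCB·CC·CC·BCB·CC
    A ↦ BCB
    B ↦ CC
    C ↦ BAB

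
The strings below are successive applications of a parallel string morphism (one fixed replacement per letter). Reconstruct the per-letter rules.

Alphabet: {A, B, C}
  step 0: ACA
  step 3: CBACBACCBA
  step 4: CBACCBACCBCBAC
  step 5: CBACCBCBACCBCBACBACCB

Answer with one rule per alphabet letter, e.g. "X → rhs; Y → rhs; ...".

A->C, B->A, C->CB

  step 4 ⇒ step 5: CBACCBACCBCBAC ⇒ CB·A·C·CB·CB·A·C·CB·CB·A·CB·A·C·CB
    A ↦ C
    B ↦ A
    C ↦ CB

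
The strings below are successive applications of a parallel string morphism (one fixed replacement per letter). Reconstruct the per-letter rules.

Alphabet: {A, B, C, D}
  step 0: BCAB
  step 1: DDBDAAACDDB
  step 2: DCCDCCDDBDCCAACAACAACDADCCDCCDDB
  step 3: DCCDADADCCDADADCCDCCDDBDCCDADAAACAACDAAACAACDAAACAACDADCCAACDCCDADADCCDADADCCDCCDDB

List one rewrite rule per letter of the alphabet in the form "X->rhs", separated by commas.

A->AAC, B->DDB, C->DA, D->DCC

  step 2 ⇒ step 3: DCCDCCDDBDCCAACAACAACDADCCDCCDDB ⇒ DCC·DA·DA·DCC·DA·DA·DCC·DCC·DDB·DCC·DA·DA·AAC·AAC·DA·AAC·AAC·DA·AAC·AAC·DA·DCC·AAC·DCC·DA·DA·DCC·DA·DA·DCC·DCC·DDB
    A ↦ AAC
    B ↦ DDB
    C ↦ DA
    D ↦ DCC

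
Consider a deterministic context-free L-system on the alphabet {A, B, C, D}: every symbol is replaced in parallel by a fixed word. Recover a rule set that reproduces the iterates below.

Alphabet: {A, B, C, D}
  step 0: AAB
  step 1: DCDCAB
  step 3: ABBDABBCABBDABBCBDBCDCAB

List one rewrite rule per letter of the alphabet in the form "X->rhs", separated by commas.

A->DC, B->AB, C->BC, D->BD

  step 0 ⇒ step 1: AAB ⇒ DC·DC·AB
    A ↦ DC
    B ↦ AB
    C ↦ BC  (constrained at step 1)
    D ↦ BD  (constrained at step 1)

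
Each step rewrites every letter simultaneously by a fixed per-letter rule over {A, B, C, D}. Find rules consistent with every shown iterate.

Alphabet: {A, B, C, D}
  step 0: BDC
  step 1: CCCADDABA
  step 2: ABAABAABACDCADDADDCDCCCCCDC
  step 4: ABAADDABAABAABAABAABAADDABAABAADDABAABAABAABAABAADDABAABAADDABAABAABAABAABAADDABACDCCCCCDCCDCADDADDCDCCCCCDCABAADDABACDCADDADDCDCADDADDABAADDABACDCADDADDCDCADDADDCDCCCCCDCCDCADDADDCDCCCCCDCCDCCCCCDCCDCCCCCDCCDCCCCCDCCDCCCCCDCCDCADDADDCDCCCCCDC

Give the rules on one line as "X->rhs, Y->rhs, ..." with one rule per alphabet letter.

  step 1 ⇒ step 2: CCCADDABA ⇒ ABA·ABA·ABA·CDC·ADD·ADD·CDC·CCC·CDC
    A ↦ CDC
    B ↦ CCC
    C ↦ ABA
    D ↦ ADD

A->CDC, B->CCC, C->ABA, D->ADD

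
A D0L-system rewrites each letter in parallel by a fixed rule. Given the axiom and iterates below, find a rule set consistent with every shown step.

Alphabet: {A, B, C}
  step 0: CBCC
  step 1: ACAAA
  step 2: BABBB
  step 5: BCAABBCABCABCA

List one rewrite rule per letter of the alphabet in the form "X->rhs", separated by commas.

A->B, B->CA, C->A

  step 1 ⇒ step 2: ACAAA ⇒ B·A·B·B·B
    A ↦ B
    C ↦ A
  step 0 ⇒ step 1: CBCC ⇒ A·CA·A·A
    B ↦ CA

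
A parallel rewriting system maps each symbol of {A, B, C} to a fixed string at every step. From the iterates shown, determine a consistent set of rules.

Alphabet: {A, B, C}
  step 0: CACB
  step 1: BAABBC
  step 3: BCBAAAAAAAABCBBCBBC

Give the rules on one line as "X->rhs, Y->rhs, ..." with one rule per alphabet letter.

A->AA, B->BC, C->B

  step 0 ⇒ step 1: CACB ⇒ B·AA·B·BC
    A ↦ AA
    B ↦ BC
    C ↦ B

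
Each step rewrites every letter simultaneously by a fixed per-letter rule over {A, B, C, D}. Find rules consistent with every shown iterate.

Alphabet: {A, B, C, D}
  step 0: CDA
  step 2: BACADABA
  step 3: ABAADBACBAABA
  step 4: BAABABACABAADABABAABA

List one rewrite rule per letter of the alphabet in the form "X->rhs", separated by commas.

  step 3 ⇒ step 4: ABAADBACBAABA ⇒ BA·A·BA·BA·C·A·BA·AD·A·BA·BA·A·BA
    A ↦ BA
    B ↦ A
    C ↦ AD
    D ↦ C

A->BA, B->A, C->AD, D->C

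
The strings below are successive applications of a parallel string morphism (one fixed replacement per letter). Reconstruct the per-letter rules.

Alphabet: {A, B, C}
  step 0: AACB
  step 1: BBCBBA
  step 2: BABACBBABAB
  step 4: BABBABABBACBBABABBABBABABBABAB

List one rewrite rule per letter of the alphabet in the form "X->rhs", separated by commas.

  step 1 ⇒ step 2: BBCBBA ⇒ BA·BA·CB·BA·BA·B
    A ↦ B
    B ↦ BA
    C ↦ CB

A->B, B->BA, C->CB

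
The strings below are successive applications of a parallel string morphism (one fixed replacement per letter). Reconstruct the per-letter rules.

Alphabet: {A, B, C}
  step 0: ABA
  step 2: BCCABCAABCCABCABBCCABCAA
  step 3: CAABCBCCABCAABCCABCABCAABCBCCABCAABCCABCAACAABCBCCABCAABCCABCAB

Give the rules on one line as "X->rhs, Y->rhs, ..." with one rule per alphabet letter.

  step 2 ⇒ step 3: BCCABCAABCCABCABBCCABCAA ⇒ CAA·BC·BC·CAB·CAA·BC·CAB·CAB·CAA·BC·BC·CAB·CAA·BC·CAB·CAA·CAA·BC·BC·CAB·CAA·BC·CAB·CAB
    A ↦ CAB
    B ↦ CAA
    C ↦ BC

A->CAB, B->CAA, C->BC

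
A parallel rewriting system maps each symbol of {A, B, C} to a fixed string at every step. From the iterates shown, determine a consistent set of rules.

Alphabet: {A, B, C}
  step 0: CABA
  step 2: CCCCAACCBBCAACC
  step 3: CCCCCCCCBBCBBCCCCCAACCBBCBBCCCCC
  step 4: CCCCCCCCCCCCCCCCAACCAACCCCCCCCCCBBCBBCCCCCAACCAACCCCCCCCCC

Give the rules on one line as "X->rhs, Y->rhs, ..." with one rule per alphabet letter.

  step 3 ⇒ step 4: CCCCCCCCBBCBBCCCCCAACCBBCBBCCCCC ⇒ CC·CC·CC·CC·CC·CC·CC·CC·A·A·CC·A·A·CC·CC·CC·CC·CC·BBC·BBC·CC·CC·A·A·CC·A·A·CC·CC·CC·CC·CC
    A ↦ BBC
    B ↦ A
    C ↦ CC

A->BBC, B->A, C->CC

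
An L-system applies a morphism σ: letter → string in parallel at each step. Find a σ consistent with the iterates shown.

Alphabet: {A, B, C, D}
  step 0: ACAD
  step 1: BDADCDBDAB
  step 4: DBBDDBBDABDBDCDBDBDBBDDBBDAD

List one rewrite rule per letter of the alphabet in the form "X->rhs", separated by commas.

A->BDA, B->D, C->DCD, D->B

  step 0 ⇒ step 1: ACAD ⇒ BDA·DCD·BDA·B
    A ↦ BDA
    C ↦ DCD
    D ↦ B
    B ↦ D  (constrained at step 1)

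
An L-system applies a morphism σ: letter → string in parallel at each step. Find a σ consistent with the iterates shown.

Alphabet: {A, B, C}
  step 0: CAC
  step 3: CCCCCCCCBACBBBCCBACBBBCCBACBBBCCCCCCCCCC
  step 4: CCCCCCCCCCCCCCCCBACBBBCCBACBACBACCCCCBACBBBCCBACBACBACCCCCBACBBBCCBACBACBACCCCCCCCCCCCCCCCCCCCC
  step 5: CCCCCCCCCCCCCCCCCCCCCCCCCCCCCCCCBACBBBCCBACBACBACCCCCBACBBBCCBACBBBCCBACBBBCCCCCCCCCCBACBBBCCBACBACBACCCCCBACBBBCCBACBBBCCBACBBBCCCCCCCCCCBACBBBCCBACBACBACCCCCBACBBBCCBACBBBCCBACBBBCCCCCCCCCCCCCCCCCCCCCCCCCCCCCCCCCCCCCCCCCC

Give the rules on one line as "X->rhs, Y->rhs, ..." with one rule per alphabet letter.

  step 4 ⇒ step 5: CCCCCCCCCCCCCCCCBACBBBCCBACBACBACCCCCBACBBBCCBACBACBACCCCCBACBBBCCBACBACBACCCCCCCCCCCCCCCCCCCCC ⇒ CC·CC·CC·CC·CC·CC·CC·CC·CC·CC·CC·CC·CC·CC·CC·CC·BAC·BBB·CC·BAC·BAC·BAC·CC·CC·BAC·BBB·CC·BAC·BBB·CC·BAC·BBB·CC·CC·CC·CC·CC·BAC·BBB·CC·BAC·BAC·BAC·CC·CC·BAC·BBB·CC·BAC·BBB·CC·BAC·BBB·CC·CC·CC·CC·CC·BAC·BBB·CC·BAC·BAC·BAC·CC·CC·BAC·BBB·CC·BAC·BBB·CC·BAC·BBB·CC·CC·CC·CC·CC·CC·CC·CC·CC·CC·CC·CC·CC·CC·CC·CC·CC·CC·CC·CC·CC
    A ↦ BBB
    B ↦ BAC
    C ↦ CC

A->BBB, B->BAC, C->CC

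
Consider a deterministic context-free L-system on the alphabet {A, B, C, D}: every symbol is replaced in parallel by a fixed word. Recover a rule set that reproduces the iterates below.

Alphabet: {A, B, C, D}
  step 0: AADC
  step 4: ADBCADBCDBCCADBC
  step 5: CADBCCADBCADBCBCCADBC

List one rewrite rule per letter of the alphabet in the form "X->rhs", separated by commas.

  step 4 ⇒ step 5: ADBCADBCDBCCADBC ⇒ C·A·D·BC·C·A·D·BC·A·D·BC·BC·C·A·D·BC
    A ↦ C
    B ↦ D
    C ↦ BC
    D ↦ A

A->C, B->D, C->BC, D->A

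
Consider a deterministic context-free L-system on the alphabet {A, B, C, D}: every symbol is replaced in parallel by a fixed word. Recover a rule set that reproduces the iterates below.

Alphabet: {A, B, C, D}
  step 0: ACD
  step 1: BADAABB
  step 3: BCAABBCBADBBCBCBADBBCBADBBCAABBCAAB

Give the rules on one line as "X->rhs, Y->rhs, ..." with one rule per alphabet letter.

A->BAD, B->BC, C->AAB, D->B

  step 0 ⇒ step 1: ACD ⇒ BAD·AAB·B
    A ↦ BAD
    C ↦ AAB
    D ↦ B
    B ↦ BC  (constrained at step 1)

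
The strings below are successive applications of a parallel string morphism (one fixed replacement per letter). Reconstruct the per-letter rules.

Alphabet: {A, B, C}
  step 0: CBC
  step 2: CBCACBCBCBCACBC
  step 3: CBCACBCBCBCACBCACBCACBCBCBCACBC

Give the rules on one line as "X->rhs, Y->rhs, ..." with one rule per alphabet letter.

A->B, B->A, C->CBC

  step 2 ⇒ step 3: CBCACBCBCBCACBC ⇒ CBC·A·CBC·B·CBC·A·CBC·A·CBC·A·CBC·B·CBC·A·CBC
    A ↦ B
    B ↦ A
    C ↦ CBC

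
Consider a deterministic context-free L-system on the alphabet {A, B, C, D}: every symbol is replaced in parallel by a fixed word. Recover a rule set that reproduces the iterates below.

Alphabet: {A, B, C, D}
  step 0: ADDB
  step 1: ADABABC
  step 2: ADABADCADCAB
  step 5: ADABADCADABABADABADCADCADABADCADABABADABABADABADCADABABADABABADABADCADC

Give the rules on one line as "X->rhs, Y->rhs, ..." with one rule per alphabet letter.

A->AD, B->C, C->AB, D->AB

  step 1 ⇒ step 2: ADABABC ⇒ AD·AB·AD·C·AD·C·AB
    A ↦ AD
    B ↦ C
    C ↦ AB
    D ↦ AB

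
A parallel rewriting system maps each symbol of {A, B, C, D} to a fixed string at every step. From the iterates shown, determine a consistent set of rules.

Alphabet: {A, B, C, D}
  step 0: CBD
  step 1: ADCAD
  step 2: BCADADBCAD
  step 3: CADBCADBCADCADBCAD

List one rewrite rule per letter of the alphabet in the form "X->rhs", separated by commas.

  step 2 ⇒ step 3: BCADADBCAD ⇒ C·AD·BC·AD·BC·AD·C·AD·BC·AD
    A ↦ BC
    B ↦ C
    C ↦ AD
    D ↦ AD

A->BC, B->C, C->AD, D->AD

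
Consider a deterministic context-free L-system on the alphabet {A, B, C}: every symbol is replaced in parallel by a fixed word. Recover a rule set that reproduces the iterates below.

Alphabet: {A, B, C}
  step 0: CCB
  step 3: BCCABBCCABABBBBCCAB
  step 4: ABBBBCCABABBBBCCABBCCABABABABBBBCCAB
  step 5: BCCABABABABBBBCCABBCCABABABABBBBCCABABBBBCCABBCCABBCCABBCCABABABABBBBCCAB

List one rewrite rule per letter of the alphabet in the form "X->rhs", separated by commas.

  step 4 ⇒ step 5: ABBBBCCABABBBBCCABBCCABABABABBBBCCAB ⇒ BCC·AB·AB·AB·AB·B·B·BCC·AB·BCC·AB·AB·AB·AB·B·B·BCC·AB·AB·B·B·BCC·AB·BCC·AB·BCC·AB·BCC·AB·AB·AB·AB·B·B·BCC·AB
    A ↦ BCC
    B ↦ AB
    C ↦ B

A->BCC, B->AB, C->B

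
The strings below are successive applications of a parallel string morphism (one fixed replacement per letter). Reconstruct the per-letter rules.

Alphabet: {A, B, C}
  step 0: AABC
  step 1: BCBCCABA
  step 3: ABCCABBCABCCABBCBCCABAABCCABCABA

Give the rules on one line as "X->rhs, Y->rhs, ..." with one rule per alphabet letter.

  step 0 ⇒ step 1: AABC ⇒ BC·BC·CAB·A
    A ↦ BC
    B ↦ CAB
    C ↦ A

A->BC, B->CAB, C->A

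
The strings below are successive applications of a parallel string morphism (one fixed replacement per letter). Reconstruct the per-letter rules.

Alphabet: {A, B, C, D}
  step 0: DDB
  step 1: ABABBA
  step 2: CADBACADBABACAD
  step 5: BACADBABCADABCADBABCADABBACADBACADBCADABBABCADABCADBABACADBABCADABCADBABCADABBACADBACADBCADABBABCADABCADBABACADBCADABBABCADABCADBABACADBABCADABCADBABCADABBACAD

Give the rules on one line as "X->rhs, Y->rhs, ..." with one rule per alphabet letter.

  step 1 ⇒ step 2: ABABBA ⇒ CAD·BA·CAD·BA·BA·CAD
    A ↦ CAD
    B ↦ BA
    C ↦ B  (constrained at step 2)
  step 0 ⇒ step 1: DDB ⇒ AB·AB·BA
    D ↦ AB

A->CAD, B->BA, C->B, D->AB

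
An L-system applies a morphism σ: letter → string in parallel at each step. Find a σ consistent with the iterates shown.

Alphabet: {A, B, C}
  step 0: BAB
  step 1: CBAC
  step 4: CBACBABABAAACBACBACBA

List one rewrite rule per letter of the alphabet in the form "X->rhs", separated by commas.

A->BA, B->C, C->AA

  step 0 ⇒ step 1: BAB ⇒ C·BA·C
    A ↦ BA
    B ↦ C
    C ↦ AA  (constrained at step 1)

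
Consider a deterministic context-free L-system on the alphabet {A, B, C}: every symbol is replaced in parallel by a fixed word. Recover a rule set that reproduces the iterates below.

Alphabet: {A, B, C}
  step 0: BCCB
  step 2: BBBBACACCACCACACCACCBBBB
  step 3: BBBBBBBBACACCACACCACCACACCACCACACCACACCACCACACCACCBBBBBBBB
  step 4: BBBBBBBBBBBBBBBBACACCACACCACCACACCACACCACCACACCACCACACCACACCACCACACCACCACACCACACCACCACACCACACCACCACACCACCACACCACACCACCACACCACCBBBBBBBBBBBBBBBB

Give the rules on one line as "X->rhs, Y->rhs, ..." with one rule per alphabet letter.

  step 3 ⇒ step 4: BBBBBBBBACACCACACCACCACACCACCACACCACACCACCACACCACCBBBBBBBB ⇒ BB·BB·BB·BB·BB·BB·BB·BB·AC·ACC·AC·ACC·ACC·AC·ACC·AC·ACC·ACC·AC·ACC·ACC·AC·ACC·AC·ACC·ACC·AC·ACC·ACC·AC·ACC·AC·ACC·ACC·AC·ACC·AC·ACC·ACC·AC·ACC·ACC·AC·ACC·AC·ACC·ACC·AC·ACC·ACC·BB·BB·BB·BB·BB·BB·BB·BB
    A ↦ AC
    B ↦ BB
    C ↦ ACC

A->AC, B->BB, C->ACC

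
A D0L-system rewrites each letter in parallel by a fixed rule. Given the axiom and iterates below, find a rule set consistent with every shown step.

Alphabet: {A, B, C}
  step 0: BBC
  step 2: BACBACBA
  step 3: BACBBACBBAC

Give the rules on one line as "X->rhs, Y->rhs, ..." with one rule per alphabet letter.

A->C, B->BA, C->B

  step 2 ⇒ step 3: BACBACBA ⇒ BA·C·B·BA·C·B·BA·C
    A ↦ C
    B ↦ BA
    C ↦ B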